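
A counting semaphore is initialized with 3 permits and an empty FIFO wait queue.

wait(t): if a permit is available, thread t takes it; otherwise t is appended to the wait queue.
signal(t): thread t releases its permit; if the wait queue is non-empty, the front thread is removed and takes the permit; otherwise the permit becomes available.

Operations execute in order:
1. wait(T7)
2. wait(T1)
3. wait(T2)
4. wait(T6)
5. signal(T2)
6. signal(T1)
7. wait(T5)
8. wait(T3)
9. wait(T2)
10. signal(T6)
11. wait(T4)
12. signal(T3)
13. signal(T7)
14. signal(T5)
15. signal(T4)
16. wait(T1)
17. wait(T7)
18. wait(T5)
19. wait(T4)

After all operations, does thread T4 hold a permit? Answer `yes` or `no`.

Answer: no

Derivation:
Step 1: wait(T7) -> count=2 queue=[] holders={T7}
Step 2: wait(T1) -> count=1 queue=[] holders={T1,T7}
Step 3: wait(T2) -> count=0 queue=[] holders={T1,T2,T7}
Step 4: wait(T6) -> count=0 queue=[T6] holders={T1,T2,T7}
Step 5: signal(T2) -> count=0 queue=[] holders={T1,T6,T7}
Step 6: signal(T1) -> count=1 queue=[] holders={T6,T7}
Step 7: wait(T5) -> count=0 queue=[] holders={T5,T6,T7}
Step 8: wait(T3) -> count=0 queue=[T3] holders={T5,T6,T7}
Step 9: wait(T2) -> count=0 queue=[T3,T2] holders={T5,T6,T7}
Step 10: signal(T6) -> count=0 queue=[T2] holders={T3,T5,T7}
Step 11: wait(T4) -> count=0 queue=[T2,T4] holders={T3,T5,T7}
Step 12: signal(T3) -> count=0 queue=[T4] holders={T2,T5,T7}
Step 13: signal(T7) -> count=0 queue=[] holders={T2,T4,T5}
Step 14: signal(T5) -> count=1 queue=[] holders={T2,T4}
Step 15: signal(T4) -> count=2 queue=[] holders={T2}
Step 16: wait(T1) -> count=1 queue=[] holders={T1,T2}
Step 17: wait(T7) -> count=0 queue=[] holders={T1,T2,T7}
Step 18: wait(T5) -> count=0 queue=[T5] holders={T1,T2,T7}
Step 19: wait(T4) -> count=0 queue=[T5,T4] holders={T1,T2,T7}
Final holders: {T1,T2,T7} -> T4 not in holders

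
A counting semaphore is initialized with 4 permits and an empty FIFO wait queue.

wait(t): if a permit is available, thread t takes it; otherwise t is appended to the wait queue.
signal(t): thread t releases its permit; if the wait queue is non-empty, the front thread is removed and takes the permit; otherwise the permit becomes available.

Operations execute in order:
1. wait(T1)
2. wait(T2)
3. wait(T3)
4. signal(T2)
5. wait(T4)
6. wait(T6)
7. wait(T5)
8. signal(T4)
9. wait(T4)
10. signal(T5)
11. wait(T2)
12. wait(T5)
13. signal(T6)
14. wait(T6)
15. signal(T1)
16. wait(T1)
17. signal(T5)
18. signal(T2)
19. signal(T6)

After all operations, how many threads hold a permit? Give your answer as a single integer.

Answer: 3

Derivation:
Step 1: wait(T1) -> count=3 queue=[] holders={T1}
Step 2: wait(T2) -> count=2 queue=[] holders={T1,T2}
Step 3: wait(T3) -> count=1 queue=[] holders={T1,T2,T3}
Step 4: signal(T2) -> count=2 queue=[] holders={T1,T3}
Step 5: wait(T4) -> count=1 queue=[] holders={T1,T3,T4}
Step 6: wait(T6) -> count=0 queue=[] holders={T1,T3,T4,T6}
Step 7: wait(T5) -> count=0 queue=[T5] holders={T1,T3,T4,T6}
Step 8: signal(T4) -> count=0 queue=[] holders={T1,T3,T5,T6}
Step 9: wait(T4) -> count=0 queue=[T4] holders={T1,T3,T5,T6}
Step 10: signal(T5) -> count=0 queue=[] holders={T1,T3,T4,T6}
Step 11: wait(T2) -> count=0 queue=[T2] holders={T1,T3,T4,T6}
Step 12: wait(T5) -> count=0 queue=[T2,T5] holders={T1,T3,T4,T6}
Step 13: signal(T6) -> count=0 queue=[T5] holders={T1,T2,T3,T4}
Step 14: wait(T6) -> count=0 queue=[T5,T6] holders={T1,T2,T3,T4}
Step 15: signal(T1) -> count=0 queue=[T6] holders={T2,T3,T4,T5}
Step 16: wait(T1) -> count=0 queue=[T6,T1] holders={T2,T3,T4,T5}
Step 17: signal(T5) -> count=0 queue=[T1] holders={T2,T3,T4,T6}
Step 18: signal(T2) -> count=0 queue=[] holders={T1,T3,T4,T6}
Step 19: signal(T6) -> count=1 queue=[] holders={T1,T3,T4}
Final holders: {T1,T3,T4} -> 3 thread(s)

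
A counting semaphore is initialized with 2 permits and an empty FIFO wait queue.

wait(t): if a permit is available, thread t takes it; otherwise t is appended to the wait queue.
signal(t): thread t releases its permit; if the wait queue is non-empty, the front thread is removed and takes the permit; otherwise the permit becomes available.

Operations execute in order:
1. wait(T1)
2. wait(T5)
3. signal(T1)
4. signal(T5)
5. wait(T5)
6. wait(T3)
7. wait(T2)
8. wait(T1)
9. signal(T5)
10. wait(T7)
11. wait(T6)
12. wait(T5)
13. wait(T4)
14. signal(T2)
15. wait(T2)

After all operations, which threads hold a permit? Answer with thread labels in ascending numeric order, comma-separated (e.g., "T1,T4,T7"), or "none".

Step 1: wait(T1) -> count=1 queue=[] holders={T1}
Step 2: wait(T5) -> count=0 queue=[] holders={T1,T5}
Step 3: signal(T1) -> count=1 queue=[] holders={T5}
Step 4: signal(T5) -> count=2 queue=[] holders={none}
Step 5: wait(T5) -> count=1 queue=[] holders={T5}
Step 6: wait(T3) -> count=0 queue=[] holders={T3,T5}
Step 7: wait(T2) -> count=0 queue=[T2] holders={T3,T5}
Step 8: wait(T1) -> count=0 queue=[T2,T1] holders={T3,T5}
Step 9: signal(T5) -> count=0 queue=[T1] holders={T2,T3}
Step 10: wait(T7) -> count=0 queue=[T1,T7] holders={T2,T3}
Step 11: wait(T6) -> count=0 queue=[T1,T7,T6] holders={T2,T3}
Step 12: wait(T5) -> count=0 queue=[T1,T7,T6,T5] holders={T2,T3}
Step 13: wait(T4) -> count=0 queue=[T1,T7,T6,T5,T4] holders={T2,T3}
Step 14: signal(T2) -> count=0 queue=[T7,T6,T5,T4] holders={T1,T3}
Step 15: wait(T2) -> count=0 queue=[T7,T6,T5,T4,T2] holders={T1,T3}
Final holders: T1,T3

Answer: T1,T3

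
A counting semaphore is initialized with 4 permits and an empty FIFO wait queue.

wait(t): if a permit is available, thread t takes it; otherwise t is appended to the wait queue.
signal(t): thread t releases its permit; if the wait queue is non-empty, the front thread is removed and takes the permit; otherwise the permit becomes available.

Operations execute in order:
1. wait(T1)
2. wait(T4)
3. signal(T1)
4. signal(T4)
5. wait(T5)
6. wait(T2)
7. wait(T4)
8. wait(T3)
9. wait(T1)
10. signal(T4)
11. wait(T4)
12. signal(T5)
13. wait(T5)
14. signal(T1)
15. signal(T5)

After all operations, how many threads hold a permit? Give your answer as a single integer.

Step 1: wait(T1) -> count=3 queue=[] holders={T1}
Step 2: wait(T4) -> count=2 queue=[] holders={T1,T4}
Step 3: signal(T1) -> count=3 queue=[] holders={T4}
Step 4: signal(T4) -> count=4 queue=[] holders={none}
Step 5: wait(T5) -> count=3 queue=[] holders={T5}
Step 6: wait(T2) -> count=2 queue=[] holders={T2,T5}
Step 7: wait(T4) -> count=1 queue=[] holders={T2,T4,T5}
Step 8: wait(T3) -> count=0 queue=[] holders={T2,T3,T4,T5}
Step 9: wait(T1) -> count=0 queue=[T1] holders={T2,T3,T4,T5}
Step 10: signal(T4) -> count=0 queue=[] holders={T1,T2,T3,T5}
Step 11: wait(T4) -> count=0 queue=[T4] holders={T1,T2,T3,T5}
Step 12: signal(T5) -> count=0 queue=[] holders={T1,T2,T3,T4}
Step 13: wait(T5) -> count=0 queue=[T5] holders={T1,T2,T3,T4}
Step 14: signal(T1) -> count=0 queue=[] holders={T2,T3,T4,T5}
Step 15: signal(T5) -> count=1 queue=[] holders={T2,T3,T4}
Final holders: {T2,T3,T4} -> 3 thread(s)

Answer: 3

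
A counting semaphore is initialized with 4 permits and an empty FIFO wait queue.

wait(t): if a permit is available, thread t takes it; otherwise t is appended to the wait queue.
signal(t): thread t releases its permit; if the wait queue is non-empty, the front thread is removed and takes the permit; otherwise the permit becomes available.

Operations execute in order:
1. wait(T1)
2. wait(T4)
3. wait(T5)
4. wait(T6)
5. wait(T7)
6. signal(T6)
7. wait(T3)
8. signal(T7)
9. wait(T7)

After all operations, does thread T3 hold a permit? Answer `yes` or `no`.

Step 1: wait(T1) -> count=3 queue=[] holders={T1}
Step 2: wait(T4) -> count=2 queue=[] holders={T1,T4}
Step 3: wait(T5) -> count=1 queue=[] holders={T1,T4,T5}
Step 4: wait(T6) -> count=0 queue=[] holders={T1,T4,T5,T6}
Step 5: wait(T7) -> count=0 queue=[T7] holders={T1,T4,T5,T6}
Step 6: signal(T6) -> count=0 queue=[] holders={T1,T4,T5,T7}
Step 7: wait(T3) -> count=0 queue=[T3] holders={T1,T4,T5,T7}
Step 8: signal(T7) -> count=0 queue=[] holders={T1,T3,T4,T5}
Step 9: wait(T7) -> count=0 queue=[T7] holders={T1,T3,T4,T5}
Final holders: {T1,T3,T4,T5} -> T3 in holders

Answer: yes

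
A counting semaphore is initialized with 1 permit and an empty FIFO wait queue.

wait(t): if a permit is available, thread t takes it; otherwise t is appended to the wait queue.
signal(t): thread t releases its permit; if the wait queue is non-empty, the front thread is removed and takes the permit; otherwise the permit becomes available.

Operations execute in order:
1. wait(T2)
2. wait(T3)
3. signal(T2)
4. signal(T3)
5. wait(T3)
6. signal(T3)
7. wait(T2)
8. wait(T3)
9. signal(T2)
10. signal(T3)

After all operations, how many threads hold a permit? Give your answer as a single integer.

Answer: 0

Derivation:
Step 1: wait(T2) -> count=0 queue=[] holders={T2}
Step 2: wait(T3) -> count=0 queue=[T3] holders={T2}
Step 3: signal(T2) -> count=0 queue=[] holders={T3}
Step 4: signal(T3) -> count=1 queue=[] holders={none}
Step 5: wait(T3) -> count=0 queue=[] holders={T3}
Step 6: signal(T3) -> count=1 queue=[] holders={none}
Step 7: wait(T2) -> count=0 queue=[] holders={T2}
Step 8: wait(T3) -> count=0 queue=[T3] holders={T2}
Step 9: signal(T2) -> count=0 queue=[] holders={T3}
Step 10: signal(T3) -> count=1 queue=[] holders={none}
Final holders: {none} -> 0 thread(s)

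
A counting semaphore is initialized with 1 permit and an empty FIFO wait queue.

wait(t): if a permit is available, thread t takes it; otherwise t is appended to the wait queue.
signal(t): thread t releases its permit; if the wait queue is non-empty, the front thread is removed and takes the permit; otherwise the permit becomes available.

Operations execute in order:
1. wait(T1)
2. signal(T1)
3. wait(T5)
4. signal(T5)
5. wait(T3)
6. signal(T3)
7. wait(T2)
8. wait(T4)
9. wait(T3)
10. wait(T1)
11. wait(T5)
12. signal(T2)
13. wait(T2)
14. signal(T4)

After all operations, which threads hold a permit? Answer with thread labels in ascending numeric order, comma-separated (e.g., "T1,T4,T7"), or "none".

Step 1: wait(T1) -> count=0 queue=[] holders={T1}
Step 2: signal(T1) -> count=1 queue=[] holders={none}
Step 3: wait(T5) -> count=0 queue=[] holders={T5}
Step 4: signal(T5) -> count=1 queue=[] holders={none}
Step 5: wait(T3) -> count=0 queue=[] holders={T3}
Step 6: signal(T3) -> count=1 queue=[] holders={none}
Step 7: wait(T2) -> count=0 queue=[] holders={T2}
Step 8: wait(T4) -> count=0 queue=[T4] holders={T2}
Step 9: wait(T3) -> count=0 queue=[T4,T3] holders={T2}
Step 10: wait(T1) -> count=0 queue=[T4,T3,T1] holders={T2}
Step 11: wait(T5) -> count=0 queue=[T4,T3,T1,T5] holders={T2}
Step 12: signal(T2) -> count=0 queue=[T3,T1,T5] holders={T4}
Step 13: wait(T2) -> count=0 queue=[T3,T1,T5,T2] holders={T4}
Step 14: signal(T4) -> count=0 queue=[T1,T5,T2] holders={T3}
Final holders: T3

Answer: T3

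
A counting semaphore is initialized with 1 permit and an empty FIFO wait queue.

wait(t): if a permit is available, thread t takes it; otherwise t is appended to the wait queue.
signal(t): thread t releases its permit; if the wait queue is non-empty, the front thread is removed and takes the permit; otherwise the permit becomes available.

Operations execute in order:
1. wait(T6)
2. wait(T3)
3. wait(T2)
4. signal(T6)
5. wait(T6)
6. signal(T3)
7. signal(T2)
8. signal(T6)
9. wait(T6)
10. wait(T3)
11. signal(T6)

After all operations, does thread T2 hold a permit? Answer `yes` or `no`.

Step 1: wait(T6) -> count=0 queue=[] holders={T6}
Step 2: wait(T3) -> count=0 queue=[T3] holders={T6}
Step 3: wait(T2) -> count=0 queue=[T3,T2] holders={T6}
Step 4: signal(T6) -> count=0 queue=[T2] holders={T3}
Step 5: wait(T6) -> count=0 queue=[T2,T6] holders={T3}
Step 6: signal(T3) -> count=0 queue=[T6] holders={T2}
Step 7: signal(T2) -> count=0 queue=[] holders={T6}
Step 8: signal(T6) -> count=1 queue=[] holders={none}
Step 9: wait(T6) -> count=0 queue=[] holders={T6}
Step 10: wait(T3) -> count=0 queue=[T3] holders={T6}
Step 11: signal(T6) -> count=0 queue=[] holders={T3}
Final holders: {T3} -> T2 not in holders

Answer: no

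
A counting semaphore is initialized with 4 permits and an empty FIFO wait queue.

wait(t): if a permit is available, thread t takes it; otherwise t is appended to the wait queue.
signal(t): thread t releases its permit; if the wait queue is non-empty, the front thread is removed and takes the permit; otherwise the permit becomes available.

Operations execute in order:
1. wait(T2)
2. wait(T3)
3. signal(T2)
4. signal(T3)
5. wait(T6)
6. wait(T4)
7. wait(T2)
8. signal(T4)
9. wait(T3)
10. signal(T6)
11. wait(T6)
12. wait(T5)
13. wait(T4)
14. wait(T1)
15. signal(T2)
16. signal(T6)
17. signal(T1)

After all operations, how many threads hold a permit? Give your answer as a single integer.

Answer: 3

Derivation:
Step 1: wait(T2) -> count=3 queue=[] holders={T2}
Step 2: wait(T3) -> count=2 queue=[] holders={T2,T3}
Step 3: signal(T2) -> count=3 queue=[] holders={T3}
Step 4: signal(T3) -> count=4 queue=[] holders={none}
Step 5: wait(T6) -> count=3 queue=[] holders={T6}
Step 6: wait(T4) -> count=2 queue=[] holders={T4,T6}
Step 7: wait(T2) -> count=1 queue=[] holders={T2,T4,T6}
Step 8: signal(T4) -> count=2 queue=[] holders={T2,T6}
Step 9: wait(T3) -> count=1 queue=[] holders={T2,T3,T6}
Step 10: signal(T6) -> count=2 queue=[] holders={T2,T3}
Step 11: wait(T6) -> count=1 queue=[] holders={T2,T3,T6}
Step 12: wait(T5) -> count=0 queue=[] holders={T2,T3,T5,T6}
Step 13: wait(T4) -> count=0 queue=[T4] holders={T2,T3,T5,T6}
Step 14: wait(T1) -> count=0 queue=[T4,T1] holders={T2,T3,T5,T6}
Step 15: signal(T2) -> count=0 queue=[T1] holders={T3,T4,T5,T6}
Step 16: signal(T6) -> count=0 queue=[] holders={T1,T3,T4,T5}
Step 17: signal(T1) -> count=1 queue=[] holders={T3,T4,T5}
Final holders: {T3,T4,T5} -> 3 thread(s)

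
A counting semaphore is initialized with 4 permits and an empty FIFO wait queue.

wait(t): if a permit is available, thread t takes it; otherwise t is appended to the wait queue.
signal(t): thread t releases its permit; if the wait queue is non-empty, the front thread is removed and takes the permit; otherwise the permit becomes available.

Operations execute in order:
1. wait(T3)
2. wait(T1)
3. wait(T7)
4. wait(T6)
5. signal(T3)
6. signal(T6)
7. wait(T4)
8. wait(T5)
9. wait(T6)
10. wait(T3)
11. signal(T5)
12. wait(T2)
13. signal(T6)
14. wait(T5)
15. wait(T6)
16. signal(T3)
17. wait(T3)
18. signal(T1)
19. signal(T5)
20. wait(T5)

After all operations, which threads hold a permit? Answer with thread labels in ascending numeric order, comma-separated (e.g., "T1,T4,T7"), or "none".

Step 1: wait(T3) -> count=3 queue=[] holders={T3}
Step 2: wait(T1) -> count=2 queue=[] holders={T1,T3}
Step 3: wait(T7) -> count=1 queue=[] holders={T1,T3,T7}
Step 4: wait(T6) -> count=0 queue=[] holders={T1,T3,T6,T7}
Step 5: signal(T3) -> count=1 queue=[] holders={T1,T6,T7}
Step 6: signal(T6) -> count=2 queue=[] holders={T1,T7}
Step 7: wait(T4) -> count=1 queue=[] holders={T1,T4,T7}
Step 8: wait(T5) -> count=0 queue=[] holders={T1,T4,T5,T7}
Step 9: wait(T6) -> count=0 queue=[T6] holders={T1,T4,T5,T7}
Step 10: wait(T3) -> count=0 queue=[T6,T3] holders={T1,T4,T5,T7}
Step 11: signal(T5) -> count=0 queue=[T3] holders={T1,T4,T6,T7}
Step 12: wait(T2) -> count=0 queue=[T3,T2] holders={T1,T4,T6,T7}
Step 13: signal(T6) -> count=0 queue=[T2] holders={T1,T3,T4,T7}
Step 14: wait(T5) -> count=0 queue=[T2,T5] holders={T1,T3,T4,T7}
Step 15: wait(T6) -> count=0 queue=[T2,T5,T6] holders={T1,T3,T4,T7}
Step 16: signal(T3) -> count=0 queue=[T5,T6] holders={T1,T2,T4,T7}
Step 17: wait(T3) -> count=0 queue=[T5,T6,T3] holders={T1,T2,T4,T7}
Step 18: signal(T1) -> count=0 queue=[T6,T3] holders={T2,T4,T5,T7}
Step 19: signal(T5) -> count=0 queue=[T3] holders={T2,T4,T6,T7}
Step 20: wait(T5) -> count=0 queue=[T3,T5] holders={T2,T4,T6,T7}
Final holders: T2,T4,T6,T7

Answer: T2,T4,T6,T7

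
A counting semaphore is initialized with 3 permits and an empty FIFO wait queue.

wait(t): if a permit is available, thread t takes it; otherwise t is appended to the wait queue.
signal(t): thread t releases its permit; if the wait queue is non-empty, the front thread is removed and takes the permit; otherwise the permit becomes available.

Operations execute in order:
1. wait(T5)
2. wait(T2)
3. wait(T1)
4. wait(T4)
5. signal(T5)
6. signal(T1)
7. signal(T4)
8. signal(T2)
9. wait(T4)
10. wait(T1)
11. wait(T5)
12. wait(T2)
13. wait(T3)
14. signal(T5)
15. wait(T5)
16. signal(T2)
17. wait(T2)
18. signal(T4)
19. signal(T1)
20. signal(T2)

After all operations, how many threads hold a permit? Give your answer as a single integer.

Step 1: wait(T5) -> count=2 queue=[] holders={T5}
Step 2: wait(T2) -> count=1 queue=[] holders={T2,T5}
Step 3: wait(T1) -> count=0 queue=[] holders={T1,T2,T5}
Step 4: wait(T4) -> count=0 queue=[T4] holders={T1,T2,T5}
Step 5: signal(T5) -> count=0 queue=[] holders={T1,T2,T4}
Step 6: signal(T1) -> count=1 queue=[] holders={T2,T4}
Step 7: signal(T4) -> count=2 queue=[] holders={T2}
Step 8: signal(T2) -> count=3 queue=[] holders={none}
Step 9: wait(T4) -> count=2 queue=[] holders={T4}
Step 10: wait(T1) -> count=1 queue=[] holders={T1,T4}
Step 11: wait(T5) -> count=0 queue=[] holders={T1,T4,T5}
Step 12: wait(T2) -> count=0 queue=[T2] holders={T1,T4,T5}
Step 13: wait(T3) -> count=0 queue=[T2,T3] holders={T1,T4,T5}
Step 14: signal(T5) -> count=0 queue=[T3] holders={T1,T2,T4}
Step 15: wait(T5) -> count=0 queue=[T3,T5] holders={T1,T2,T4}
Step 16: signal(T2) -> count=0 queue=[T5] holders={T1,T3,T4}
Step 17: wait(T2) -> count=0 queue=[T5,T2] holders={T1,T3,T4}
Step 18: signal(T4) -> count=0 queue=[T2] holders={T1,T3,T5}
Step 19: signal(T1) -> count=0 queue=[] holders={T2,T3,T5}
Step 20: signal(T2) -> count=1 queue=[] holders={T3,T5}
Final holders: {T3,T5} -> 2 thread(s)

Answer: 2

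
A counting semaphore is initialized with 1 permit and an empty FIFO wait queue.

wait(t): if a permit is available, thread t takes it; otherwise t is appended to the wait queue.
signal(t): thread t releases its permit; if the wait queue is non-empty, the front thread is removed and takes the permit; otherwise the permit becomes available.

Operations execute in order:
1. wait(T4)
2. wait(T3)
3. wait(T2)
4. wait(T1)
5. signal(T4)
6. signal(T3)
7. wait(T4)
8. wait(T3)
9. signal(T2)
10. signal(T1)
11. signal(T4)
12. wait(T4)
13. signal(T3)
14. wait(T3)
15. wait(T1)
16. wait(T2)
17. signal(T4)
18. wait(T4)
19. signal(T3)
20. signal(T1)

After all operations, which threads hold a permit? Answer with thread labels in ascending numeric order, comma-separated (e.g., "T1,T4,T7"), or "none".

Step 1: wait(T4) -> count=0 queue=[] holders={T4}
Step 2: wait(T3) -> count=0 queue=[T3] holders={T4}
Step 3: wait(T2) -> count=0 queue=[T3,T2] holders={T4}
Step 4: wait(T1) -> count=0 queue=[T3,T2,T1] holders={T4}
Step 5: signal(T4) -> count=0 queue=[T2,T1] holders={T3}
Step 6: signal(T3) -> count=0 queue=[T1] holders={T2}
Step 7: wait(T4) -> count=0 queue=[T1,T4] holders={T2}
Step 8: wait(T3) -> count=0 queue=[T1,T4,T3] holders={T2}
Step 9: signal(T2) -> count=0 queue=[T4,T3] holders={T1}
Step 10: signal(T1) -> count=0 queue=[T3] holders={T4}
Step 11: signal(T4) -> count=0 queue=[] holders={T3}
Step 12: wait(T4) -> count=0 queue=[T4] holders={T3}
Step 13: signal(T3) -> count=0 queue=[] holders={T4}
Step 14: wait(T3) -> count=0 queue=[T3] holders={T4}
Step 15: wait(T1) -> count=0 queue=[T3,T1] holders={T4}
Step 16: wait(T2) -> count=0 queue=[T3,T1,T2] holders={T4}
Step 17: signal(T4) -> count=0 queue=[T1,T2] holders={T3}
Step 18: wait(T4) -> count=0 queue=[T1,T2,T4] holders={T3}
Step 19: signal(T3) -> count=0 queue=[T2,T4] holders={T1}
Step 20: signal(T1) -> count=0 queue=[T4] holders={T2}
Final holders: T2

Answer: T2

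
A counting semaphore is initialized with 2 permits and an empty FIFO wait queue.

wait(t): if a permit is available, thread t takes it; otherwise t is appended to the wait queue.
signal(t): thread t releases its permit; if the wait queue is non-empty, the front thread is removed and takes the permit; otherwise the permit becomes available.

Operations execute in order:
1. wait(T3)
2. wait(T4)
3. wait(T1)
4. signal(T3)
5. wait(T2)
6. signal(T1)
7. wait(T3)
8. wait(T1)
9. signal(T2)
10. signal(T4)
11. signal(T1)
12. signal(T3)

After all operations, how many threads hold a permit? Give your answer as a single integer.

Answer: 0

Derivation:
Step 1: wait(T3) -> count=1 queue=[] holders={T3}
Step 2: wait(T4) -> count=0 queue=[] holders={T3,T4}
Step 3: wait(T1) -> count=0 queue=[T1] holders={T3,T4}
Step 4: signal(T3) -> count=0 queue=[] holders={T1,T4}
Step 5: wait(T2) -> count=0 queue=[T2] holders={T1,T4}
Step 6: signal(T1) -> count=0 queue=[] holders={T2,T4}
Step 7: wait(T3) -> count=0 queue=[T3] holders={T2,T4}
Step 8: wait(T1) -> count=0 queue=[T3,T1] holders={T2,T4}
Step 9: signal(T2) -> count=0 queue=[T1] holders={T3,T4}
Step 10: signal(T4) -> count=0 queue=[] holders={T1,T3}
Step 11: signal(T1) -> count=1 queue=[] holders={T3}
Step 12: signal(T3) -> count=2 queue=[] holders={none}
Final holders: {none} -> 0 thread(s)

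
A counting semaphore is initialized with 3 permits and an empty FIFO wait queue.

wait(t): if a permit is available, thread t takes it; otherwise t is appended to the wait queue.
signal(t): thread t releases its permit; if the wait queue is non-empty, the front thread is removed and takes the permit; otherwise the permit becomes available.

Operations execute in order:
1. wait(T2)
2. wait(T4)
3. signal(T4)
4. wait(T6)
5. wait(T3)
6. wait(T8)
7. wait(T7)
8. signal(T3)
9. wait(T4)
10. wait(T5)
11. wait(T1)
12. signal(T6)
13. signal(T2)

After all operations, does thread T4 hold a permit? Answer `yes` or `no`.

Answer: yes

Derivation:
Step 1: wait(T2) -> count=2 queue=[] holders={T2}
Step 2: wait(T4) -> count=1 queue=[] holders={T2,T4}
Step 3: signal(T4) -> count=2 queue=[] holders={T2}
Step 4: wait(T6) -> count=1 queue=[] holders={T2,T6}
Step 5: wait(T3) -> count=0 queue=[] holders={T2,T3,T6}
Step 6: wait(T8) -> count=0 queue=[T8] holders={T2,T3,T6}
Step 7: wait(T7) -> count=0 queue=[T8,T7] holders={T2,T3,T6}
Step 8: signal(T3) -> count=0 queue=[T7] holders={T2,T6,T8}
Step 9: wait(T4) -> count=0 queue=[T7,T4] holders={T2,T6,T8}
Step 10: wait(T5) -> count=0 queue=[T7,T4,T5] holders={T2,T6,T8}
Step 11: wait(T1) -> count=0 queue=[T7,T4,T5,T1] holders={T2,T6,T8}
Step 12: signal(T6) -> count=0 queue=[T4,T5,T1] holders={T2,T7,T8}
Step 13: signal(T2) -> count=0 queue=[T5,T1] holders={T4,T7,T8}
Final holders: {T4,T7,T8} -> T4 in holders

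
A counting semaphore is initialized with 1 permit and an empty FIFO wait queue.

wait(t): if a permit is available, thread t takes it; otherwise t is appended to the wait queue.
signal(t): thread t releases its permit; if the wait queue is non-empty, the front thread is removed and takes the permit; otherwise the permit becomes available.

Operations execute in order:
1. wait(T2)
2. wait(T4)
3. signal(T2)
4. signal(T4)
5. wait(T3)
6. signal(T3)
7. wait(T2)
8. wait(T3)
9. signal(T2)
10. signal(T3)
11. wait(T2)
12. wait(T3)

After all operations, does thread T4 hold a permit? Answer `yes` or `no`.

Step 1: wait(T2) -> count=0 queue=[] holders={T2}
Step 2: wait(T4) -> count=0 queue=[T4] holders={T2}
Step 3: signal(T2) -> count=0 queue=[] holders={T4}
Step 4: signal(T4) -> count=1 queue=[] holders={none}
Step 5: wait(T3) -> count=0 queue=[] holders={T3}
Step 6: signal(T3) -> count=1 queue=[] holders={none}
Step 7: wait(T2) -> count=0 queue=[] holders={T2}
Step 8: wait(T3) -> count=0 queue=[T3] holders={T2}
Step 9: signal(T2) -> count=0 queue=[] holders={T3}
Step 10: signal(T3) -> count=1 queue=[] holders={none}
Step 11: wait(T2) -> count=0 queue=[] holders={T2}
Step 12: wait(T3) -> count=0 queue=[T3] holders={T2}
Final holders: {T2} -> T4 not in holders

Answer: no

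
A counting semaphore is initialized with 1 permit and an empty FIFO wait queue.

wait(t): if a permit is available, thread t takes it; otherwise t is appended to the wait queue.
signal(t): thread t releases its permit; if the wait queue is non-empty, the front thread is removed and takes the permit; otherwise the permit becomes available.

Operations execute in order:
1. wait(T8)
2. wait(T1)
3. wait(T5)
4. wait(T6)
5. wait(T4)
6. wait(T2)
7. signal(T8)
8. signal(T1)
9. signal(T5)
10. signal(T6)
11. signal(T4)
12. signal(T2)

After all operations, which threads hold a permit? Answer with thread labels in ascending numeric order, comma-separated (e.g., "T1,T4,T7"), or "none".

Step 1: wait(T8) -> count=0 queue=[] holders={T8}
Step 2: wait(T1) -> count=0 queue=[T1] holders={T8}
Step 3: wait(T5) -> count=0 queue=[T1,T5] holders={T8}
Step 4: wait(T6) -> count=0 queue=[T1,T5,T6] holders={T8}
Step 5: wait(T4) -> count=0 queue=[T1,T5,T6,T4] holders={T8}
Step 6: wait(T2) -> count=0 queue=[T1,T5,T6,T4,T2] holders={T8}
Step 7: signal(T8) -> count=0 queue=[T5,T6,T4,T2] holders={T1}
Step 8: signal(T1) -> count=0 queue=[T6,T4,T2] holders={T5}
Step 9: signal(T5) -> count=0 queue=[T4,T2] holders={T6}
Step 10: signal(T6) -> count=0 queue=[T2] holders={T4}
Step 11: signal(T4) -> count=0 queue=[] holders={T2}
Step 12: signal(T2) -> count=1 queue=[] holders={none}
Final holders: none

Answer: none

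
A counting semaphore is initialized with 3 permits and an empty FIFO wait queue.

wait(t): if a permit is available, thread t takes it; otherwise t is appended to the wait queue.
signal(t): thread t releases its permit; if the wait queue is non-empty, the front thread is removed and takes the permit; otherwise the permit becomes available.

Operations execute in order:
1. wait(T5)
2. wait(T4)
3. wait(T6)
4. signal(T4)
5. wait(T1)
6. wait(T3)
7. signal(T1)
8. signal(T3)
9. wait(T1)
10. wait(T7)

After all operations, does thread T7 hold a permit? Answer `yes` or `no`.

Step 1: wait(T5) -> count=2 queue=[] holders={T5}
Step 2: wait(T4) -> count=1 queue=[] holders={T4,T5}
Step 3: wait(T6) -> count=0 queue=[] holders={T4,T5,T6}
Step 4: signal(T4) -> count=1 queue=[] holders={T5,T6}
Step 5: wait(T1) -> count=0 queue=[] holders={T1,T5,T6}
Step 6: wait(T3) -> count=0 queue=[T3] holders={T1,T5,T6}
Step 7: signal(T1) -> count=0 queue=[] holders={T3,T5,T6}
Step 8: signal(T3) -> count=1 queue=[] holders={T5,T6}
Step 9: wait(T1) -> count=0 queue=[] holders={T1,T5,T6}
Step 10: wait(T7) -> count=0 queue=[T7] holders={T1,T5,T6}
Final holders: {T1,T5,T6} -> T7 not in holders

Answer: no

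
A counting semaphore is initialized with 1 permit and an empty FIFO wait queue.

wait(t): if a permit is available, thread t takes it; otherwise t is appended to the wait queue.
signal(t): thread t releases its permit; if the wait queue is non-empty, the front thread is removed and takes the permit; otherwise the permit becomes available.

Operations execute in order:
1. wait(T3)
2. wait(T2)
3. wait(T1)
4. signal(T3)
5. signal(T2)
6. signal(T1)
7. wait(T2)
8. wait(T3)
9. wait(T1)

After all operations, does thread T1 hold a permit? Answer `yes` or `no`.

Answer: no

Derivation:
Step 1: wait(T3) -> count=0 queue=[] holders={T3}
Step 2: wait(T2) -> count=0 queue=[T2] holders={T3}
Step 3: wait(T1) -> count=0 queue=[T2,T1] holders={T3}
Step 4: signal(T3) -> count=0 queue=[T1] holders={T2}
Step 5: signal(T2) -> count=0 queue=[] holders={T1}
Step 6: signal(T1) -> count=1 queue=[] holders={none}
Step 7: wait(T2) -> count=0 queue=[] holders={T2}
Step 8: wait(T3) -> count=0 queue=[T3] holders={T2}
Step 9: wait(T1) -> count=0 queue=[T3,T1] holders={T2}
Final holders: {T2} -> T1 not in holders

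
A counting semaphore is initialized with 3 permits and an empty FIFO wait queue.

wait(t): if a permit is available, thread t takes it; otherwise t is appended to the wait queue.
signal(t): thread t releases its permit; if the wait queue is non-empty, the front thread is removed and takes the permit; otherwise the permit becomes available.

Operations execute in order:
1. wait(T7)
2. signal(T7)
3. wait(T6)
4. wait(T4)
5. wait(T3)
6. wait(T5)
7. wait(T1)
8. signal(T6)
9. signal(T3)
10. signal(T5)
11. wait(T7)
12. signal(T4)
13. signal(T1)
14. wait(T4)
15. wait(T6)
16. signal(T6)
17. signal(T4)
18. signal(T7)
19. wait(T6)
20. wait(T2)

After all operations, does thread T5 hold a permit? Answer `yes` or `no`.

Answer: no

Derivation:
Step 1: wait(T7) -> count=2 queue=[] holders={T7}
Step 2: signal(T7) -> count=3 queue=[] holders={none}
Step 3: wait(T6) -> count=2 queue=[] holders={T6}
Step 4: wait(T4) -> count=1 queue=[] holders={T4,T6}
Step 5: wait(T3) -> count=0 queue=[] holders={T3,T4,T6}
Step 6: wait(T5) -> count=0 queue=[T5] holders={T3,T4,T6}
Step 7: wait(T1) -> count=0 queue=[T5,T1] holders={T3,T4,T6}
Step 8: signal(T6) -> count=0 queue=[T1] holders={T3,T4,T5}
Step 9: signal(T3) -> count=0 queue=[] holders={T1,T4,T5}
Step 10: signal(T5) -> count=1 queue=[] holders={T1,T4}
Step 11: wait(T7) -> count=0 queue=[] holders={T1,T4,T7}
Step 12: signal(T4) -> count=1 queue=[] holders={T1,T7}
Step 13: signal(T1) -> count=2 queue=[] holders={T7}
Step 14: wait(T4) -> count=1 queue=[] holders={T4,T7}
Step 15: wait(T6) -> count=0 queue=[] holders={T4,T6,T7}
Step 16: signal(T6) -> count=1 queue=[] holders={T4,T7}
Step 17: signal(T4) -> count=2 queue=[] holders={T7}
Step 18: signal(T7) -> count=3 queue=[] holders={none}
Step 19: wait(T6) -> count=2 queue=[] holders={T6}
Step 20: wait(T2) -> count=1 queue=[] holders={T2,T6}
Final holders: {T2,T6} -> T5 not in holders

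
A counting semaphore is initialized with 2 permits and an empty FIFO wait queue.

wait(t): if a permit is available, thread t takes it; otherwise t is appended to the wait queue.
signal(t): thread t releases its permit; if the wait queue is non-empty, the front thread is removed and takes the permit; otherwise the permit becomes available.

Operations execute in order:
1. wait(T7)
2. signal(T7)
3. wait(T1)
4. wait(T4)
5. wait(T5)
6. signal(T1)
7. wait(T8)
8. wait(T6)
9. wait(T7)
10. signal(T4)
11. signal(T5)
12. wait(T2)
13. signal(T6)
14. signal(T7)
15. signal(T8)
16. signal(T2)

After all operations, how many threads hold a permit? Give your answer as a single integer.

Answer: 0

Derivation:
Step 1: wait(T7) -> count=1 queue=[] holders={T7}
Step 2: signal(T7) -> count=2 queue=[] holders={none}
Step 3: wait(T1) -> count=1 queue=[] holders={T1}
Step 4: wait(T4) -> count=0 queue=[] holders={T1,T4}
Step 5: wait(T5) -> count=0 queue=[T5] holders={T1,T4}
Step 6: signal(T1) -> count=0 queue=[] holders={T4,T5}
Step 7: wait(T8) -> count=0 queue=[T8] holders={T4,T5}
Step 8: wait(T6) -> count=0 queue=[T8,T6] holders={T4,T5}
Step 9: wait(T7) -> count=0 queue=[T8,T6,T7] holders={T4,T5}
Step 10: signal(T4) -> count=0 queue=[T6,T7] holders={T5,T8}
Step 11: signal(T5) -> count=0 queue=[T7] holders={T6,T8}
Step 12: wait(T2) -> count=0 queue=[T7,T2] holders={T6,T8}
Step 13: signal(T6) -> count=0 queue=[T2] holders={T7,T8}
Step 14: signal(T7) -> count=0 queue=[] holders={T2,T8}
Step 15: signal(T8) -> count=1 queue=[] holders={T2}
Step 16: signal(T2) -> count=2 queue=[] holders={none}
Final holders: {none} -> 0 thread(s)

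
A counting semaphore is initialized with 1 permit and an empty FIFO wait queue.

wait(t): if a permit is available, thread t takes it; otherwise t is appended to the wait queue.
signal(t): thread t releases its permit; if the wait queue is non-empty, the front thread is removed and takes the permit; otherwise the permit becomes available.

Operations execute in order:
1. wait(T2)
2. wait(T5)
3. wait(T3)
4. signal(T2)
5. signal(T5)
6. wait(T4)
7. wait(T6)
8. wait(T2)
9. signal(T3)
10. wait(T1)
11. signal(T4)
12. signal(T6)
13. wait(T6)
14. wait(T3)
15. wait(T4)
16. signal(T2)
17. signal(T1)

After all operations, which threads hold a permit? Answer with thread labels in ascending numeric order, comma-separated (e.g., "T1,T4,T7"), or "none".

Answer: T6

Derivation:
Step 1: wait(T2) -> count=0 queue=[] holders={T2}
Step 2: wait(T5) -> count=0 queue=[T5] holders={T2}
Step 3: wait(T3) -> count=0 queue=[T5,T3] holders={T2}
Step 4: signal(T2) -> count=0 queue=[T3] holders={T5}
Step 5: signal(T5) -> count=0 queue=[] holders={T3}
Step 6: wait(T4) -> count=0 queue=[T4] holders={T3}
Step 7: wait(T6) -> count=0 queue=[T4,T6] holders={T3}
Step 8: wait(T2) -> count=0 queue=[T4,T6,T2] holders={T3}
Step 9: signal(T3) -> count=0 queue=[T6,T2] holders={T4}
Step 10: wait(T1) -> count=0 queue=[T6,T2,T1] holders={T4}
Step 11: signal(T4) -> count=0 queue=[T2,T1] holders={T6}
Step 12: signal(T6) -> count=0 queue=[T1] holders={T2}
Step 13: wait(T6) -> count=0 queue=[T1,T6] holders={T2}
Step 14: wait(T3) -> count=0 queue=[T1,T6,T3] holders={T2}
Step 15: wait(T4) -> count=0 queue=[T1,T6,T3,T4] holders={T2}
Step 16: signal(T2) -> count=0 queue=[T6,T3,T4] holders={T1}
Step 17: signal(T1) -> count=0 queue=[T3,T4] holders={T6}
Final holders: T6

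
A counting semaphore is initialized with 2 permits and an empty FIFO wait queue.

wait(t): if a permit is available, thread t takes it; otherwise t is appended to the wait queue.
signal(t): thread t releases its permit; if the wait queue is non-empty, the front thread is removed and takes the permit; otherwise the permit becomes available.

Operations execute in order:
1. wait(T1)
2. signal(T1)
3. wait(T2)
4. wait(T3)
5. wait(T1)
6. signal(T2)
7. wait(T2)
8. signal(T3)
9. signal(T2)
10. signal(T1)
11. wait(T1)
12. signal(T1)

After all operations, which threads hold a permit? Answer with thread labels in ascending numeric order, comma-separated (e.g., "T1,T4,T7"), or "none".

Step 1: wait(T1) -> count=1 queue=[] holders={T1}
Step 2: signal(T1) -> count=2 queue=[] holders={none}
Step 3: wait(T2) -> count=1 queue=[] holders={T2}
Step 4: wait(T3) -> count=0 queue=[] holders={T2,T3}
Step 5: wait(T1) -> count=0 queue=[T1] holders={T2,T3}
Step 6: signal(T2) -> count=0 queue=[] holders={T1,T3}
Step 7: wait(T2) -> count=0 queue=[T2] holders={T1,T3}
Step 8: signal(T3) -> count=0 queue=[] holders={T1,T2}
Step 9: signal(T2) -> count=1 queue=[] holders={T1}
Step 10: signal(T1) -> count=2 queue=[] holders={none}
Step 11: wait(T1) -> count=1 queue=[] holders={T1}
Step 12: signal(T1) -> count=2 queue=[] holders={none}
Final holders: none

Answer: none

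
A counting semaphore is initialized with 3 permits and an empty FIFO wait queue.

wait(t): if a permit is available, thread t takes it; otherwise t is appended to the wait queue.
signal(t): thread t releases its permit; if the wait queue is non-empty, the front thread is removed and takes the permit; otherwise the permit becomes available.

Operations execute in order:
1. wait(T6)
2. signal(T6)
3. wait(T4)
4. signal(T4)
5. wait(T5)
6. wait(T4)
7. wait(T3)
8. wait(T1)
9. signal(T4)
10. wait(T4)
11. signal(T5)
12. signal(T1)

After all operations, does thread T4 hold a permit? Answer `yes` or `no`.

Answer: yes

Derivation:
Step 1: wait(T6) -> count=2 queue=[] holders={T6}
Step 2: signal(T6) -> count=3 queue=[] holders={none}
Step 3: wait(T4) -> count=2 queue=[] holders={T4}
Step 4: signal(T4) -> count=3 queue=[] holders={none}
Step 5: wait(T5) -> count=2 queue=[] holders={T5}
Step 6: wait(T4) -> count=1 queue=[] holders={T4,T5}
Step 7: wait(T3) -> count=0 queue=[] holders={T3,T4,T5}
Step 8: wait(T1) -> count=0 queue=[T1] holders={T3,T4,T5}
Step 9: signal(T4) -> count=0 queue=[] holders={T1,T3,T5}
Step 10: wait(T4) -> count=0 queue=[T4] holders={T1,T3,T5}
Step 11: signal(T5) -> count=0 queue=[] holders={T1,T3,T4}
Step 12: signal(T1) -> count=1 queue=[] holders={T3,T4}
Final holders: {T3,T4} -> T4 in holders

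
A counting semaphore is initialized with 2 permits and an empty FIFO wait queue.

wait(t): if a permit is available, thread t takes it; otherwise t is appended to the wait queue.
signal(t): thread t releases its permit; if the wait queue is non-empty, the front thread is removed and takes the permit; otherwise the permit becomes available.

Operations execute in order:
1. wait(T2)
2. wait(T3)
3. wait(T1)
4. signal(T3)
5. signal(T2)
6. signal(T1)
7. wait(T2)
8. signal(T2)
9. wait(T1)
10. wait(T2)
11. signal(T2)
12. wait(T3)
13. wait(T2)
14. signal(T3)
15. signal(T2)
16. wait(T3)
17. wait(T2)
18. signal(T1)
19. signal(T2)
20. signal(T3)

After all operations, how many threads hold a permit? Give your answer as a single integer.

Step 1: wait(T2) -> count=1 queue=[] holders={T2}
Step 2: wait(T3) -> count=0 queue=[] holders={T2,T3}
Step 3: wait(T1) -> count=0 queue=[T1] holders={T2,T3}
Step 4: signal(T3) -> count=0 queue=[] holders={T1,T2}
Step 5: signal(T2) -> count=1 queue=[] holders={T1}
Step 6: signal(T1) -> count=2 queue=[] holders={none}
Step 7: wait(T2) -> count=1 queue=[] holders={T2}
Step 8: signal(T2) -> count=2 queue=[] holders={none}
Step 9: wait(T1) -> count=1 queue=[] holders={T1}
Step 10: wait(T2) -> count=0 queue=[] holders={T1,T2}
Step 11: signal(T2) -> count=1 queue=[] holders={T1}
Step 12: wait(T3) -> count=0 queue=[] holders={T1,T3}
Step 13: wait(T2) -> count=0 queue=[T2] holders={T1,T3}
Step 14: signal(T3) -> count=0 queue=[] holders={T1,T2}
Step 15: signal(T2) -> count=1 queue=[] holders={T1}
Step 16: wait(T3) -> count=0 queue=[] holders={T1,T3}
Step 17: wait(T2) -> count=0 queue=[T2] holders={T1,T3}
Step 18: signal(T1) -> count=0 queue=[] holders={T2,T3}
Step 19: signal(T2) -> count=1 queue=[] holders={T3}
Step 20: signal(T3) -> count=2 queue=[] holders={none}
Final holders: {none} -> 0 thread(s)

Answer: 0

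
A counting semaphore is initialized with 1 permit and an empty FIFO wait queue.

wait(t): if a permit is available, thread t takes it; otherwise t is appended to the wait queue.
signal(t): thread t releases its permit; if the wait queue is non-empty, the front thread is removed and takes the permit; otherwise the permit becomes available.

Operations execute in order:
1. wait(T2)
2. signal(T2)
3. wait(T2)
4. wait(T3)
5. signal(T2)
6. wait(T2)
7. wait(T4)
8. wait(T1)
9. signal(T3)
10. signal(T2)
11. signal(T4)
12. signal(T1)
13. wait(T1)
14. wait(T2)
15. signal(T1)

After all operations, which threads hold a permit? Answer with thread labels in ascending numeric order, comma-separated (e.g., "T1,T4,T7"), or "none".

Step 1: wait(T2) -> count=0 queue=[] holders={T2}
Step 2: signal(T2) -> count=1 queue=[] holders={none}
Step 3: wait(T2) -> count=0 queue=[] holders={T2}
Step 4: wait(T3) -> count=0 queue=[T3] holders={T2}
Step 5: signal(T2) -> count=0 queue=[] holders={T3}
Step 6: wait(T2) -> count=0 queue=[T2] holders={T3}
Step 7: wait(T4) -> count=0 queue=[T2,T4] holders={T3}
Step 8: wait(T1) -> count=0 queue=[T2,T4,T1] holders={T3}
Step 9: signal(T3) -> count=0 queue=[T4,T1] holders={T2}
Step 10: signal(T2) -> count=0 queue=[T1] holders={T4}
Step 11: signal(T4) -> count=0 queue=[] holders={T1}
Step 12: signal(T1) -> count=1 queue=[] holders={none}
Step 13: wait(T1) -> count=0 queue=[] holders={T1}
Step 14: wait(T2) -> count=0 queue=[T2] holders={T1}
Step 15: signal(T1) -> count=0 queue=[] holders={T2}
Final holders: T2

Answer: T2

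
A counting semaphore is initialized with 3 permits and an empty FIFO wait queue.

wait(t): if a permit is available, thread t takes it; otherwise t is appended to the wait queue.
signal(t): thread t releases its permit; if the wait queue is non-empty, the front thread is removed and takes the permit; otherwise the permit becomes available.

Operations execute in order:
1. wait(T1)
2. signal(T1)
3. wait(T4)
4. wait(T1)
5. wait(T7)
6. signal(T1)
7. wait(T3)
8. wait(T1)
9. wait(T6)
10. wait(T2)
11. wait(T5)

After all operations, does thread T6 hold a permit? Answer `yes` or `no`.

Step 1: wait(T1) -> count=2 queue=[] holders={T1}
Step 2: signal(T1) -> count=3 queue=[] holders={none}
Step 3: wait(T4) -> count=2 queue=[] holders={T4}
Step 4: wait(T1) -> count=1 queue=[] holders={T1,T4}
Step 5: wait(T7) -> count=0 queue=[] holders={T1,T4,T7}
Step 6: signal(T1) -> count=1 queue=[] holders={T4,T7}
Step 7: wait(T3) -> count=0 queue=[] holders={T3,T4,T7}
Step 8: wait(T1) -> count=0 queue=[T1] holders={T3,T4,T7}
Step 9: wait(T6) -> count=0 queue=[T1,T6] holders={T3,T4,T7}
Step 10: wait(T2) -> count=0 queue=[T1,T6,T2] holders={T3,T4,T7}
Step 11: wait(T5) -> count=0 queue=[T1,T6,T2,T5] holders={T3,T4,T7}
Final holders: {T3,T4,T7} -> T6 not in holders

Answer: no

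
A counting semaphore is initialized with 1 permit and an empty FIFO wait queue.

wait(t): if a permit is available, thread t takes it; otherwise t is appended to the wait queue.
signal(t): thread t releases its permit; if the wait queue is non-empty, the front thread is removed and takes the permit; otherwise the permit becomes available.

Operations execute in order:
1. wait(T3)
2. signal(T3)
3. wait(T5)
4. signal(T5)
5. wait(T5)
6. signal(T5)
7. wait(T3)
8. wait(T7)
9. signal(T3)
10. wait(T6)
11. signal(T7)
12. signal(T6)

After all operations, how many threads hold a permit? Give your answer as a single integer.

Answer: 0

Derivation:
Step 1: wait(T3) -> count=0 queue=[] holders={T3}
Step 2: signal(T3) -> count=1 queue=[] holders={none}
Step 3: wait(T5) -> count=0 queue=[] holders={T5}
Step 4: signal(T5) -> count=1 queue=[] holders={none}
Step 5: wait(T5) -> count=0 queue=[] holders={T5}
Step 6: signal(T5) -> count=1 queue=[] holders={none}
Step 7: wait(T3) -> count=0 queue=[] holders={T3}
Step 8: wait(T7) -> count=0 queue=[T7] holders={T3}
Step 9: signal(T3) -> count=0 queue=[] holders={T7}
Step 10: wait(T6) -> count=0 queue=[T6] holders={T7}
Step 11: signal(T7) -> count=0 queue=[] holders={T6}
Step 12: signal(T6) -> count=1 queue=[] holders={none}
Final holders: {none} -> 0 thread(s)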